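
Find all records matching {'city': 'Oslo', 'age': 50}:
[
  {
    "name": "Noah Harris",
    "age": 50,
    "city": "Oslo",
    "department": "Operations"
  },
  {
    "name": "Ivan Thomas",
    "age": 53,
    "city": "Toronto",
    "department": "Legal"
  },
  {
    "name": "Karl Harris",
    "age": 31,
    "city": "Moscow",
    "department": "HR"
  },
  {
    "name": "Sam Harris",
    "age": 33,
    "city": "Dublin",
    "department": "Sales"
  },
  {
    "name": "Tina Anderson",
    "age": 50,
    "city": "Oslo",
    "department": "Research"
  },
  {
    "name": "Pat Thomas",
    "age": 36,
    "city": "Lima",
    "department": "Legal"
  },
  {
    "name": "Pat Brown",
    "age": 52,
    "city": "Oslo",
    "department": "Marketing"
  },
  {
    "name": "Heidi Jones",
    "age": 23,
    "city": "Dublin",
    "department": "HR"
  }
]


Search criteria: {'city': 'Oslo', 'age': 50}

Checking 8 records:
  Noah Harris: {city: Oslo, age: 50} <-- MATCH
  Ivan Thomas: {city: Toronto, age: 53}
  Karl Harris: {city: Moscow, age: 31}
  Sam Harris: {city: Dublin, age: 33}
  Tina Anderson: {city: Oslo, age: 50} <-- MATCH
  Pat Thomas: {city: Lima, age: 36}
  Pat Brown: {city: Oslo, age: 52}
  Heidi Jones: {city: Dublin, age: 23}

Matches: ["Noah Harris", "Tina Anderson"]

["Noah Harris", "Tina Anderson"]


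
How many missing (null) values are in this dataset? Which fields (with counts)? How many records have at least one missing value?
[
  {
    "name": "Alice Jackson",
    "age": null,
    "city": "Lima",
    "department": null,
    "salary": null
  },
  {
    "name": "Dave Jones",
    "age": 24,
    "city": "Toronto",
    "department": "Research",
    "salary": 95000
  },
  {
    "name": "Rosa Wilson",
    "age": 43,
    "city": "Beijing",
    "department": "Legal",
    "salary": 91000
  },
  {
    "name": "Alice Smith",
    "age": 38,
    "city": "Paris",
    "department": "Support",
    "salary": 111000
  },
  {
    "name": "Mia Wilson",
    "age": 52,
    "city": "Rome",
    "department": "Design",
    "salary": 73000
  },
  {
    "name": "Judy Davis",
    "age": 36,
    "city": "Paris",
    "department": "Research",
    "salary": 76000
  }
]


Checking for missing (null) values in 6 records:

  Alice Jackson: age, department, salary
  Dave Jones: complete
  Rosa Wilson: complete
  Alice Smith: complete
  Mia Wilson: complete
  Judy Davis: complete

Per field:
  name: 0 missing
  age: 1 missing
  city: 0 missing
  department: 1 missing
  salary: 1 missing

Total missing values: 3
Records with any missing: 1

3 missing values (age: 1, department: 1, salary: 1); 1 incomplete records


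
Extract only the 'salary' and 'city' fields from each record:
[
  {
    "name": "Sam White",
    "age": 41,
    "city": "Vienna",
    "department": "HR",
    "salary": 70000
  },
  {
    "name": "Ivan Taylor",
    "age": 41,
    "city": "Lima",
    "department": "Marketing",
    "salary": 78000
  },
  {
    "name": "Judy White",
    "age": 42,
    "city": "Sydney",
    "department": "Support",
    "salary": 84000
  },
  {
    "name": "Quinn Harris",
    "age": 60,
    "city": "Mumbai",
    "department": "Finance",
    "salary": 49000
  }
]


Original: 4 records with fields: name, age, city, department, salary
Keep: ['salary', 'city']
Drop: ['name', 'age', 'department']
Result: 4 records, 2 fields each

[
  {
    "salary": 70000,
    "city": "Vienna"
  },
  {
    "salary": 78000,
    "city": "Lima"
  },
  {
    "salary": 84000,
    "city": "Sydney"
  },
  {
    "salary": 49000,
    "city": "Mumbai"
  }
]


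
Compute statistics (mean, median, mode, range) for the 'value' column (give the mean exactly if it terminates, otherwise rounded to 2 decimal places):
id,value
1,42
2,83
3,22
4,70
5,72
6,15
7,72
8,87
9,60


Data: [42, 83, 22, 70, 72, 15, 72, 87, 60]
Count: 9
Sum: 523
Mean: 523/9 ≈ 58.11 (rounded to 2 decimal places)
Sorted: [15, 22, 42, 60, 70, 72, 72, 83, 87]
Median: 70.0
Mode: 72 (2 times)
Range: 87 - 15 = 72
Min: 15, Max: 87

mean≈58.11, median=70.0, mode=72, range=72


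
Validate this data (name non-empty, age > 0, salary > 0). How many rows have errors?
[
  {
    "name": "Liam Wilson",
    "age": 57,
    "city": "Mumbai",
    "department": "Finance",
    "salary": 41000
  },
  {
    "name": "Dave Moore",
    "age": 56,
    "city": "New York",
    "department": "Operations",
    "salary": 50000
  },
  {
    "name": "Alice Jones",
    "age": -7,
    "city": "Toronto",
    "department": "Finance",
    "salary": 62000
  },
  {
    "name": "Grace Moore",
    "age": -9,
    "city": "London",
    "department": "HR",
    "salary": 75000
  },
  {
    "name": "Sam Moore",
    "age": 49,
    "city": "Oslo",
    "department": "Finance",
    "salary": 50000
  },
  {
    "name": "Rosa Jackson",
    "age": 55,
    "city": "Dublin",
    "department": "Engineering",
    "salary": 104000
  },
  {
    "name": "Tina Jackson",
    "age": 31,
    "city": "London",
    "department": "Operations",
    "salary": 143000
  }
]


Validating 7 records:
Rules: name non-empty, age > 0, salary > 0

  Row 1 (Liam Wilson): OK
  Row 2 (Dave Moore): OK
  Row 3 (Alice Jones): negative age: -7
  Row 4 (Grace Moore): negative age: -9
  Row 5 (Sam Moore): OK
  Row 6 (Rosa Jackson): OK
  Row 7 (Tina Jackson): OK

Total errors: 2

2 errors


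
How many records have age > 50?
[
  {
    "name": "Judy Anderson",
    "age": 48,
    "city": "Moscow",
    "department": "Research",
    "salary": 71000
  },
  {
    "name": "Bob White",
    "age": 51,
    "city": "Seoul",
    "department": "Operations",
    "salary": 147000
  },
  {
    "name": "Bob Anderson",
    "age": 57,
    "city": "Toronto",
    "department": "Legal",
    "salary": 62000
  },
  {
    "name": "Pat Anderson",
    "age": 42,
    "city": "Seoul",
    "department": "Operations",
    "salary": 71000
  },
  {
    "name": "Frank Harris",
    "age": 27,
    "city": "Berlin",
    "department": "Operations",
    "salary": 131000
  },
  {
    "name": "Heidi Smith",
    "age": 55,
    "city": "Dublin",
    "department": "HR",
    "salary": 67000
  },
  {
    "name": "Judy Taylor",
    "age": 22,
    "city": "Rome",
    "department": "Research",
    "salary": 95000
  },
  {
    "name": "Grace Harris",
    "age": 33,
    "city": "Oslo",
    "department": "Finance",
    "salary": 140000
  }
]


Data: 8 records
Condition: age > 50

Checking each record:
  Judy Anderson: 48
  Bob White: 51 MATCH
  Bob Anderson: 57 MATCH
  Pat Anderson: 42
  Frank Harris: 27
  Heidi Smith: 55 MATCH
  Judy Taylor: 22
  Grace Harris: 33

Count: 3

3


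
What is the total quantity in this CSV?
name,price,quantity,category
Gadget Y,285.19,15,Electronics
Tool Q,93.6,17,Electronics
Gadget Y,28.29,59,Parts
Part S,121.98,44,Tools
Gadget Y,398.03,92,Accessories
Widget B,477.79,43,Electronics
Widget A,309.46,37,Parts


Computing total quantity:
Values: [15, 17, 59, 44, 92, 43, 37]
Sum = 307

307


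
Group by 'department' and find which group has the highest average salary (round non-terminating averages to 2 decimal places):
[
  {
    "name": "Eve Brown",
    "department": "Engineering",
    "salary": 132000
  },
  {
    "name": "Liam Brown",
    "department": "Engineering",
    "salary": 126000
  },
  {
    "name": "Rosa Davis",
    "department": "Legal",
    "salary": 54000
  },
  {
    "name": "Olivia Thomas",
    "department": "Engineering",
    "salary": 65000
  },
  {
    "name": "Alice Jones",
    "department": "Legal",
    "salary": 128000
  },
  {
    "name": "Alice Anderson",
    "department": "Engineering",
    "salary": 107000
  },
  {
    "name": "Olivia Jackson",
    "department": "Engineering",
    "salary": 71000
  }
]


Group by: department

Groups:
  Engineering: 5 people, avg salary = 501000/5 = $100200
  Legal: 2 people, avg salary = 182000/2 = $91000

Highest average salary: Engineering ($100200)

Engineering ($100200)


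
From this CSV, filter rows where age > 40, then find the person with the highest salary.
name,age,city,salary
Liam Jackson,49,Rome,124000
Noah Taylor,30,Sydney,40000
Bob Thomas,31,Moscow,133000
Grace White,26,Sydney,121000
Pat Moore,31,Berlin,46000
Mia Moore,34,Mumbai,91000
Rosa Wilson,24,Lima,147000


Filter: age > 40
Sort by: salary (descending)

Filtered records (1):
  Liam Jackson, age 49, salary $124000

Highest salary: Liam Jackson ($124000)

Liam Jackson


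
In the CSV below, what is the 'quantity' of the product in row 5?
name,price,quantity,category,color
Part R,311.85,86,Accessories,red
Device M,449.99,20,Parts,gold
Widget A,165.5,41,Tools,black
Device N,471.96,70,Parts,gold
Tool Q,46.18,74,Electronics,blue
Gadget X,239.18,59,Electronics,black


Query: Row 5 ('Tool Q'), column 'quantity'
Value: 74

74


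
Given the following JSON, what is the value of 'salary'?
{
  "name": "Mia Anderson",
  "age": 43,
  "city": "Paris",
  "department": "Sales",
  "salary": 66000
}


Looking up field 'salary'
Value: 66000

66000


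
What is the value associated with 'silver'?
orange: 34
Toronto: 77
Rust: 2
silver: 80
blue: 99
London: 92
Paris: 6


Looking up key 'silver'
Value: 80

80


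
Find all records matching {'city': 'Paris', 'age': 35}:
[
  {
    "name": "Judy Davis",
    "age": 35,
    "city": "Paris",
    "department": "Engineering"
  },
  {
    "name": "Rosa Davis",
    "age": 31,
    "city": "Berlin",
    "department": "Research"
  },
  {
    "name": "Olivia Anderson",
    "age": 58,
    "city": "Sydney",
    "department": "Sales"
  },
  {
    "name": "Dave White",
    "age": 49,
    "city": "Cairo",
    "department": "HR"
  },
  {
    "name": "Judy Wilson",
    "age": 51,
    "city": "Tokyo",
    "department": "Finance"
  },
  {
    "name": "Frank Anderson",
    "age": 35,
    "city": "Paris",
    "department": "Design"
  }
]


Search criteria: {'city': 'Paris', 'age': 35}

Checking 6 records:
  Judy Davis: {city: Paris, age: 35} <-- MATCH
  Rosa Davis: {city: Berlin, age: 31}
  Olivia Anderson: {city: Sydney, age: 58}
  Dave White: {city: Cairo, age: 49}
  Judy Wilson: {city: Tokyo, age: 51}
  Frank Anderson: {city: Paris, age: 35} <-- MATCH

Matches: ["Judy Davis", "Frank Anderson"]

["Judy Davis", "Frank Anderson"]


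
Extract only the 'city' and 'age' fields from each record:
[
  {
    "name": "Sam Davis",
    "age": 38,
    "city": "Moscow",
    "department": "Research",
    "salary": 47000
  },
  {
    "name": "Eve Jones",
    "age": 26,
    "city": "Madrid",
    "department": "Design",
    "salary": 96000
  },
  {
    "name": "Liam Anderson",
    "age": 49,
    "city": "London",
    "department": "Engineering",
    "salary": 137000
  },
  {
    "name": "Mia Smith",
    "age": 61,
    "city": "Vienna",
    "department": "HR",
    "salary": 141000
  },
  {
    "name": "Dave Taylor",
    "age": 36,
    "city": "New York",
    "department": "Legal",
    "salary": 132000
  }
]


Original: 5 records with fields: name, age, city, department, salary
Keep: ['city', 'age']
Drop: ['name', 'department', 'salary']
Result: 5 records, 2 fields each

[
  {
    "city": "Moscow",
    "age": 38
  },
  {
    "city": "Madrid",
    "age": 26
  },
  {
    "city": "London",
    "age": 49
  },
  {
    "city": "Vienna",
    "age": 61
  },
  {
    "city": "New York",
    "age": 36
  }
]


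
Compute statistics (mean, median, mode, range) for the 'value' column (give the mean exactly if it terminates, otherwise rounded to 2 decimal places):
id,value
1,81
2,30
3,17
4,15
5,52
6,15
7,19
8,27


Data: [81, 30, 17, 15, 52, 15, 19, 27]
Count: 8
Sum: 256
Mean: 256/8 = 32
Sorted: [15, 15, 17, 19, 27, 30, 52, 81]
Median: 23.0
Mode: 15 (2 times)
Range: 81 - 15 = 66
Min: 15, Max: 81

mean=32, median=23.0, mode=15, range=66


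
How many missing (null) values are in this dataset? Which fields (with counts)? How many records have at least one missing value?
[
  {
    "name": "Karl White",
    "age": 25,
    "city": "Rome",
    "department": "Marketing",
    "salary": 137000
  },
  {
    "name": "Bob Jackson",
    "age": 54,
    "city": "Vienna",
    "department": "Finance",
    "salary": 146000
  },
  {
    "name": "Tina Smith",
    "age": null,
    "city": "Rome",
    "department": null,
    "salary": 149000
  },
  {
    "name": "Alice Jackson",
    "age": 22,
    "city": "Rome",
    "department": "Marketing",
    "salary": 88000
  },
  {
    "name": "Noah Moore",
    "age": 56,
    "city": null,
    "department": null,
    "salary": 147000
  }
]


Checking for missing (null) values in 5 records:

  Karl White: complete
  Bob Jackson: complete
  Tina Smith: age, department
  Alice Jackson: complete
  Noah Moore: city, department

Per field:
  name: 0 missing
  age: 1 missing
  city: 1 missing
  department: 2 missing
  salary: 0 missing

Total missing values: 4
Records with any missing: 2

4 missing values (age: 1, city: 1, department: 2); 2 incomplete records


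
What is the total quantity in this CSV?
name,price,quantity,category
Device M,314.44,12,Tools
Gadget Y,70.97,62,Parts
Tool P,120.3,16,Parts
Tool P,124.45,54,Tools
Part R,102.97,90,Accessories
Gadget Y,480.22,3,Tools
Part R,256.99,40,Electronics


Computing total quantity:
Values: [12, 62, 16, 54, 90, 3, 40]
Sum = 277

277


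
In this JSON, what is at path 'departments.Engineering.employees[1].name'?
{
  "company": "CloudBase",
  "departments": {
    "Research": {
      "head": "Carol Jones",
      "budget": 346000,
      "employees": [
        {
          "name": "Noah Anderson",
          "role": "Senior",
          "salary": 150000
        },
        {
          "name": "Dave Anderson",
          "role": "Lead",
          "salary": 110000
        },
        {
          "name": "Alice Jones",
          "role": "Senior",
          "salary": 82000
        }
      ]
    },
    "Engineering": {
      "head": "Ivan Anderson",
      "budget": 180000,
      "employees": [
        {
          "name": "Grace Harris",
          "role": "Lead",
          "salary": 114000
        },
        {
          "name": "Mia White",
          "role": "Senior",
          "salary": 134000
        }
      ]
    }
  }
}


Path: departments.Engineering.employees[1].name

Navigate:
  -> departments
  -> Engineering
  -> employees[1].name = 'Mia White'

Mia White


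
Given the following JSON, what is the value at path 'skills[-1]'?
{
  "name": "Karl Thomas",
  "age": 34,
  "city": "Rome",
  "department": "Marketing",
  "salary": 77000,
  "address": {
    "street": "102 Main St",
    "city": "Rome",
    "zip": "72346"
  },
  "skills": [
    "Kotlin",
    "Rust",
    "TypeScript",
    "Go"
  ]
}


Query: skills[-1]
Path: skills -> last element
Value: Go

Go


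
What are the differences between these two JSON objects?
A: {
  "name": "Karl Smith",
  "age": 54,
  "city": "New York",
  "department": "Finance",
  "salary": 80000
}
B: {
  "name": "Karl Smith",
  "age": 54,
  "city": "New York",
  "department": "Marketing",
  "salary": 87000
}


Comparing each field (in key order):
  name: same
  age: same
  city: same
  department: DIFFERENT
  salary: DIFFERENT
Differences:
  department: Finance -> Marketing
  salary: 80000 -> 87000

2 field(s) changed

2 changes: department, salary


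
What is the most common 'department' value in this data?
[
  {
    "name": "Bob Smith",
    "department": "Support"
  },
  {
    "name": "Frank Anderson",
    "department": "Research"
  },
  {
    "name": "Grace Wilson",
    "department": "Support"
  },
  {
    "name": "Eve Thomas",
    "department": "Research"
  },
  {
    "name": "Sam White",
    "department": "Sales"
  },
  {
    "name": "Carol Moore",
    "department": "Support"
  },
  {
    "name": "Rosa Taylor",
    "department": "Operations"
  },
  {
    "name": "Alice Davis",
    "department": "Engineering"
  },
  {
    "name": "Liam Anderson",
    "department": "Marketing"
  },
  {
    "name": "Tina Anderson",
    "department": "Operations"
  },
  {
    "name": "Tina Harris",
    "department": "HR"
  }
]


Counting 'department' values across 11 records:

  Support: 3 ###
  Research: 2 ##
  Operations: 2 ##
  Sales: 1 #
  Engineering: 1 #
  Marketing: 1 #
  HR: 1 #

Most common: Support (3 times)

Support (3 times)


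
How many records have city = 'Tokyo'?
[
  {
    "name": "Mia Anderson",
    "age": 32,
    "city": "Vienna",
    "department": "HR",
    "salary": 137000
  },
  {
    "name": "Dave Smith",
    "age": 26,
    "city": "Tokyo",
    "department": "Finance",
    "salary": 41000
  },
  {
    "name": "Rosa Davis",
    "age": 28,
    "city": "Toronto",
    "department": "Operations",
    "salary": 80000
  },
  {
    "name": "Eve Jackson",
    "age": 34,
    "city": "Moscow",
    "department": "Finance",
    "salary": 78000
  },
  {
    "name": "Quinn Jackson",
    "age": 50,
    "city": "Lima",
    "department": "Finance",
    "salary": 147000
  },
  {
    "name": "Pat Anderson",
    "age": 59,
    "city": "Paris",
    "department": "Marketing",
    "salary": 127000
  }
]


Data: 6 records
Condition: city = 'Tokyo'

Checking each record:
  Mia Anderson: Vienna
  Dave Smith: Tokyo MATCH
  Rosa Davis: Toronto
  Eve Jackson: Moscow
  Quinn Jackson: Lima
  Pat Anderson: Paris

Count: 1

1


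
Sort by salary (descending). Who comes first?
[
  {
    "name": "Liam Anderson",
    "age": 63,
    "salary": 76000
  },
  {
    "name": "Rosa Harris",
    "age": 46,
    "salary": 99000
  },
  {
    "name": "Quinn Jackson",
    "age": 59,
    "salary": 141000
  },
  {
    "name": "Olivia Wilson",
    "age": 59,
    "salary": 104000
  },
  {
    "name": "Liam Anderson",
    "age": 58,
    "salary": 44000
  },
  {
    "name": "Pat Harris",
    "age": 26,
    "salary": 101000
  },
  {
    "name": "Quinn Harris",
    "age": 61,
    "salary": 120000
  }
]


Sort by: salary (descending)

Sorted order:
  1. Quinn Jackson (salary = 141000)
  2. Quinn Harris (salary = 120000)
  3. Olivia Wilson (salary = 104000)
  4. Pat Harris (salary = 101000)
  5. Rosa Harris (salary = 99000)
  6. Liam Anderson (salary = 76000)
  7. Liam Anderson (salary = 44000)

First: Quinn Jackson

Quinn Jackson


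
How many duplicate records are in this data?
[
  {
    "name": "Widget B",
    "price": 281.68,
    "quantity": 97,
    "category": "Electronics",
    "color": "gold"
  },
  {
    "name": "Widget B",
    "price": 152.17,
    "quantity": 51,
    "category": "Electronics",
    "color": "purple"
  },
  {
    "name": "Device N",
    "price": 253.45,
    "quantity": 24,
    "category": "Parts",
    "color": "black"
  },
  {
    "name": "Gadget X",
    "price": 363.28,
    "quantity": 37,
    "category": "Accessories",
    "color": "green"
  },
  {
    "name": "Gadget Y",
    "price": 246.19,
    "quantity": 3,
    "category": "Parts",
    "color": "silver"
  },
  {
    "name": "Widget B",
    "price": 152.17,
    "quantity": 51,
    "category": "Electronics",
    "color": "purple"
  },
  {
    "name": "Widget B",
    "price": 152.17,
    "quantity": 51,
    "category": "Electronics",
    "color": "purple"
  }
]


Checking 7 records for duplicates:

  Row 1: Widget B ($281.68, qty 97)
  Row 2: Widget B ($152.17, qty 51)
  Row 3: Device N ($253.45, qty 24)
  Row 4: Gadget X ($363.28, qty 37)
  Row 5: Gadget Y ($246.19, qty 3)
  Row 6: Widget B ($152.17, qty 51) <-- DUPLICATE
  Row 7: Widget B ($152.17, qty 51) <-- DUPLICATE

Duplicates found: 2
Unique records: 5

2 duplicates, 5 unique


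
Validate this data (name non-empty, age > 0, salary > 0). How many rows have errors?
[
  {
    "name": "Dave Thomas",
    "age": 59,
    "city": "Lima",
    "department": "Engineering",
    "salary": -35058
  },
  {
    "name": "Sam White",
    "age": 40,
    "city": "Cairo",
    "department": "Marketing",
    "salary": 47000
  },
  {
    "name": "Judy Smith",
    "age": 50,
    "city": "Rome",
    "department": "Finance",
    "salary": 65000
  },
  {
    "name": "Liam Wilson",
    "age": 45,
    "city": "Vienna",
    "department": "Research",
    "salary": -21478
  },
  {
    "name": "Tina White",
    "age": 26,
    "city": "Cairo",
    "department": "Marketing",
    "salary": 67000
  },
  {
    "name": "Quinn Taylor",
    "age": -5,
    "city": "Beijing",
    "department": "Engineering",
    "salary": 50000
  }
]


Validating 6 records:
Rules: name non-empty, age > 0, salary > 0

  Row 1 (Dave Thomas): negative salary: -35058
  Row 2 (Sam White): OK
  Row 3 (Judy Smith): OK
  Row 4 (Liam Wilson): negative salary: -21478
  Row 5 (Tina White): OK
  Row 6 (Quinn Taylor): negative age: -5

Total errors: 3

3 errors


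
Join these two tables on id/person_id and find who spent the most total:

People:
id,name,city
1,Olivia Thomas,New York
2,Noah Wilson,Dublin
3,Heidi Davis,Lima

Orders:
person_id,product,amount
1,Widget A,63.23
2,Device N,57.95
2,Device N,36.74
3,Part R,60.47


Join on: people.id = orders.person_id

Joined rows:
  Olivia Thomas (New York) bought Widget A for $63.23
  Noah Wilson (Dublin) bought Device N for $57.95
  Noah Wilson (Dublin) bought Device N for $36.74
  Heidi Davis (Lima) bought Part R for $60.47

Total per person:
  Noah Wilson: $94.69
  Olivia Thomas: $63.23
  Heidi Davis: $60.47

Top spender: Noah Wilson ($94.69)

Noah Wilson ($94.69)


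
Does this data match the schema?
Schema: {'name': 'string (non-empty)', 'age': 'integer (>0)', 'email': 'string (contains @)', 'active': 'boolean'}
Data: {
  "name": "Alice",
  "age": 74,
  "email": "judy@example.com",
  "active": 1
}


Validating each field against schema:
  name: OK (non-empty string)
  age: OK (positive integer)
  email: OK (string with @)
  active: FAIL (1 is not a boolean)

Result: INVALID (1 error: active)

INVALID (1 error: active)


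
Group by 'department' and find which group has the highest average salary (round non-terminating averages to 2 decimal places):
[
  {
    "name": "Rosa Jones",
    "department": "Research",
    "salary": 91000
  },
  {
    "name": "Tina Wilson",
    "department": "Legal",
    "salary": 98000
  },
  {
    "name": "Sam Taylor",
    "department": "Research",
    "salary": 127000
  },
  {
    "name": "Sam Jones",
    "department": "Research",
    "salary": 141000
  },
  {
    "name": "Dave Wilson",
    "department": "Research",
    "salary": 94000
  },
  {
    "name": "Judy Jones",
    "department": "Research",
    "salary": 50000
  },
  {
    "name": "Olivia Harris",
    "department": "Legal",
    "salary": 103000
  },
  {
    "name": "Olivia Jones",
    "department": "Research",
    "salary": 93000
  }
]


Group by: department

Groups:
  Legal: 2 people, avg salary = 201000/2 = $100500
  Research: 6 people, avg salary = 596000/6 ≈ $99333.33

Highest average salary: Legal ($100500)

Legal ($100500)


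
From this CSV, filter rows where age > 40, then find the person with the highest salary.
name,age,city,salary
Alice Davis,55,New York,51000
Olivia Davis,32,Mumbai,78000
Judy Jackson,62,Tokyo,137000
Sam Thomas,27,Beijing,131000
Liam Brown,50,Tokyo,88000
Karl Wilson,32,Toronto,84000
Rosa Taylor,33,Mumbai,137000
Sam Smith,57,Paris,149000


Filter: age > 40
Sort by: salary (descending)

Filtered records (4):
  Sam Smith, age 57, salary $149000
  Judy Jackson, age 62, salary $137000
  Liam Brown, age 50, salary $88000
  Alice Davis, age 55, salary $51000

Highest salary: Sam Smith ($149000)

Sam Smith


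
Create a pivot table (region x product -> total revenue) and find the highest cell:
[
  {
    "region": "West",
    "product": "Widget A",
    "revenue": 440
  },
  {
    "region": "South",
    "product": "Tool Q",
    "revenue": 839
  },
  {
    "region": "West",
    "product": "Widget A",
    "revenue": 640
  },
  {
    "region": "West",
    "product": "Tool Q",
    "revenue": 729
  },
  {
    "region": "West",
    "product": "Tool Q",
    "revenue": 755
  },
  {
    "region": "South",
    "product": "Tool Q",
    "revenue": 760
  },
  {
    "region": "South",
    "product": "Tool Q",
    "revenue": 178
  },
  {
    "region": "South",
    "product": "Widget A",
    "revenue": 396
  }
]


Pivot: region (rows) x product (columns) -> total revenue

     Tool Q        Widget A    
South         1777           396  
West          1484          1080  

Highest: South / Tool Q = $1777

South / Tool Q = $1777


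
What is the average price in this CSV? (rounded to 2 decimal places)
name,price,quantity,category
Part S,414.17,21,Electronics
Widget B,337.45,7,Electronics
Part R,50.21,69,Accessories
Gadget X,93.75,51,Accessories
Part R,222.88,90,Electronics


Computing average price:
Values: [414.17, 337.45, 50.21, 93.75, 222.88]
Sum = 1118.46
Count = 5
Average = 1118.46/5 = 223.692 exactly -> 223.69 (rounded half-up to 2 decimal places)

223.69


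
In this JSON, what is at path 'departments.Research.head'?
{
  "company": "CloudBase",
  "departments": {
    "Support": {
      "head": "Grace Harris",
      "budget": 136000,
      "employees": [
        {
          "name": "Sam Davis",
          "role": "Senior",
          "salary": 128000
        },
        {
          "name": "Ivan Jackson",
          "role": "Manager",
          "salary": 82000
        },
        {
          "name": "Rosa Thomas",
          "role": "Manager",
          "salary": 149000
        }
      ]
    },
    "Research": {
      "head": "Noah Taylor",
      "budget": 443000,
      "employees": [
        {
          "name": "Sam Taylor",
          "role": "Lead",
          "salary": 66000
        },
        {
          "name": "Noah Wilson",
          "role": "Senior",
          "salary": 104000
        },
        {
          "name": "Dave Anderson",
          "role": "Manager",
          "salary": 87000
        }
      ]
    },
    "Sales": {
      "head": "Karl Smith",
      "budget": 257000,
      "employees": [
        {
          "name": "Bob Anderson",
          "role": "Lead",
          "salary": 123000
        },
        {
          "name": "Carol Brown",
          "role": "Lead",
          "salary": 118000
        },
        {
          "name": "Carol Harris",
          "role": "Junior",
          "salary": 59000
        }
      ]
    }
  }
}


Path: departments.Research.head

Navigate:
  -> departments
  -> Research
  -> head = 'Noah Taylor'

Noah Taylor


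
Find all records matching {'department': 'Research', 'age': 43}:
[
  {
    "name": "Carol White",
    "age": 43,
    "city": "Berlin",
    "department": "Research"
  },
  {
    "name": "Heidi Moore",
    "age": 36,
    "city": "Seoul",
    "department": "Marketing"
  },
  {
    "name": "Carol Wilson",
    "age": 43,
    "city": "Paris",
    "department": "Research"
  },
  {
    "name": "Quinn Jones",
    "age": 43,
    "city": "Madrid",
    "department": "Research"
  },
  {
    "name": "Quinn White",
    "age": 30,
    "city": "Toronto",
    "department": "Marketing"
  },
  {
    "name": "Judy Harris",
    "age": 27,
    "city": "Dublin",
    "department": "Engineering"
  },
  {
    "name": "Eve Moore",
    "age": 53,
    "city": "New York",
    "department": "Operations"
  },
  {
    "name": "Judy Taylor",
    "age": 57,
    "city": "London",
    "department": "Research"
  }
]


Search criteria: {'department': 'Research', 'age': 43}

Checking 8 records:
  Carol White: {department: Research, age: 43} <-- MATCH
  Heidi Moore: {department: Marketing, age: 36}
  Carol Wilson: {department: Research, age: 43} <-- MATCH
  Quinn Jones: {department: Research, age: 43} <-- MATCH
  Quinn White: {department: Marketing, age: 30}
  Judy Harris: {department: Engineering, age: 27}
  Eve Moore: {department: Operations, age: 53}
  Judy Taylor: {department: Research, age: 57}

Matches: ["Carol White", "Carol Wilson", "Quinn Jones"]

["Carol White", "Carol Wilson", "Quinn Jones"]


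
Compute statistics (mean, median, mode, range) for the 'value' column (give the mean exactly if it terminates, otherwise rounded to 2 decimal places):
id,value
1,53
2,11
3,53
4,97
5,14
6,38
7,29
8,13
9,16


Data: [53, 11, 53, 97, 14, 38, 29, 13, 16]
Count: 9
Sum: 324
Mean: 324/9 = 36
Sorted: [11, 13, 14, 16, 29, 38, 53, 53, 97]
Median: 29.0
Mode: 53 (2 times)
Range: 97 - 11 = 86
Min: 11, Max: 97

mean=36, median=29.0, mode=53, range=86


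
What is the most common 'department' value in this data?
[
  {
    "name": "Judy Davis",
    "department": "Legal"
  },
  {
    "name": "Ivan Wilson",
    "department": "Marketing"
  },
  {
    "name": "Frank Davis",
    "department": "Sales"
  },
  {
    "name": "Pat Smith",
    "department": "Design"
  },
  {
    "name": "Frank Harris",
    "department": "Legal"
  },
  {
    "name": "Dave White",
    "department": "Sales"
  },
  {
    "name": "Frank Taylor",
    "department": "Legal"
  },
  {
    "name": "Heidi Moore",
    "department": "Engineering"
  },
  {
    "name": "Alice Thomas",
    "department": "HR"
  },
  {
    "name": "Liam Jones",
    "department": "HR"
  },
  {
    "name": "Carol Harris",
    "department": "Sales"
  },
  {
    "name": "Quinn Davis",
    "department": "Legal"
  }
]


Counting 'department' values across 12 records:

  Legal: 4 ####
  Sales: 3 ###
  HR: 2 ##
  Marketing: 1 #
  Design: 1 #
  Engineering: 1 #

Most common: Legal (4 times)

Legal (4 times)


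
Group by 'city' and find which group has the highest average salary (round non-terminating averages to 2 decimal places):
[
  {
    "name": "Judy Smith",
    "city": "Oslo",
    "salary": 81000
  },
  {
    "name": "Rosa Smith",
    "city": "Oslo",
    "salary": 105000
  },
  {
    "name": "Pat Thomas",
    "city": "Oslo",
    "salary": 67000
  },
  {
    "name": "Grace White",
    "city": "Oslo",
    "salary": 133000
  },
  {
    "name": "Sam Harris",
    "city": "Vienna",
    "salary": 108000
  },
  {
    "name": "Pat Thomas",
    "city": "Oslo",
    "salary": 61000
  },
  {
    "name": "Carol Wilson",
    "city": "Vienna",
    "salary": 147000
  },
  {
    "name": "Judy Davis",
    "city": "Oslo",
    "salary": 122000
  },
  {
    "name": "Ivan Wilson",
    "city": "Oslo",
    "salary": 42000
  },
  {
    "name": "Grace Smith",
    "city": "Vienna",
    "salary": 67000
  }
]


Group by: city

Groups:
  Oslo: 7 people, avg salary = 611000/7 ≈ $87285.71
  Vienna: 3 people, avg salary = 322000/3 ≈ $107333.33

Highest average salary: Vienna (≈$107333.33)

Vienna (≈$107333.33)


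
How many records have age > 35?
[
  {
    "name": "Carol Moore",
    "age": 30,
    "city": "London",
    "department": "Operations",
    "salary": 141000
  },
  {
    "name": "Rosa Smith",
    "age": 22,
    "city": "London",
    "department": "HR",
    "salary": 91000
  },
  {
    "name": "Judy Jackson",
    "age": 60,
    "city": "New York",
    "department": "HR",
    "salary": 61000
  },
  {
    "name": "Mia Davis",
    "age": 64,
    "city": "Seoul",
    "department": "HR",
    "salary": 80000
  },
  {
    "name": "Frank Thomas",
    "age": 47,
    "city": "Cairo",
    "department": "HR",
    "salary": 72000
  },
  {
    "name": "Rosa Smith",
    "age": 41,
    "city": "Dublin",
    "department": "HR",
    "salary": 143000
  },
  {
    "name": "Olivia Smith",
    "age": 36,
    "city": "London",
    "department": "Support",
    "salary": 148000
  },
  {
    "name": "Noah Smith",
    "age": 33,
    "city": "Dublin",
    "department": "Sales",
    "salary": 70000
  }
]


Data: 8 records
Condition: age > 35

Checking each record:
  Carol Moore: 30
  Rosa Smith: 22
  Judy Jackson: 60 MATCH
  Mia Davis: 64 MATCH
  Frank Thomas: 47 MATCH
  Rosa Smith: 41 MATCH
  Olivia Smith: 36 MATCH
  Noah Smith: 33

Count: 5

5


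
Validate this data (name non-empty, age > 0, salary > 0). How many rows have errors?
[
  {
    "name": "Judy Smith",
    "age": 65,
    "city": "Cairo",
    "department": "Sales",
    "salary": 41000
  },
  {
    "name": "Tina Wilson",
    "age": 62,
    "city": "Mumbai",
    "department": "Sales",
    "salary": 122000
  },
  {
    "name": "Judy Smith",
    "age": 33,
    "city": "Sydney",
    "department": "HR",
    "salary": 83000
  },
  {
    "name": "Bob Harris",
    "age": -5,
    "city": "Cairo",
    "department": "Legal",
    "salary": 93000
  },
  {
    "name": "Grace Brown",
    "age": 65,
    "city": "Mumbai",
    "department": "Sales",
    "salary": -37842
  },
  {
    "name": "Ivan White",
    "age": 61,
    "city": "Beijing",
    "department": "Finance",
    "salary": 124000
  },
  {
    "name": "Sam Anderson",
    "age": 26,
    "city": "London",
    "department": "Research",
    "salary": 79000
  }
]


Validating 7 records:
Rules: name non-empty, age > 0, salary > 0

  Row 1 (Judy Smith): OK
  Row 2 (Tina Wilson): OK
  Row 3 (Judy Smith): OK
  Row 4 (Bob Harris): negative age: -5
  Row 5 (Grace Brown): negative salary: -37842
  Row 6 (Ivan White): OK
  Row 7 (Sam Anderson): OK

Total errors: 2

2 errors


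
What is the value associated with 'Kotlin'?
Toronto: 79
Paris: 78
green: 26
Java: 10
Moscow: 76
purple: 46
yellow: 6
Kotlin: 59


Looking up key 'Kotlin'
Value: 59

59


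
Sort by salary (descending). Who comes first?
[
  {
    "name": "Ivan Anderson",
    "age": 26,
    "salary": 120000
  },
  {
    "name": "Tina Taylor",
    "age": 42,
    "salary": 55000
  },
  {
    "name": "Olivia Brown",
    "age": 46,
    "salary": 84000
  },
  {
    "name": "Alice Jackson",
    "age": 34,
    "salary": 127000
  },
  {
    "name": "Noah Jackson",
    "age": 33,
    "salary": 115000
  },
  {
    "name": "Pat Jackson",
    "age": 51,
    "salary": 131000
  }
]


Sort by: salary (descending)

Sorted order:
  1. Pat Jackson (salary = 131000)
  2. Alice Jackson (salary = 127000)
  3. Ivan Anderson (salary = 120000)
  4. Noah Jackson (salary = 115000)
  5. Olivia Brown (salary = 84000)
  6. Tina Taylor (salary = 55000)

First: Pat Jackson

Pat Jackson


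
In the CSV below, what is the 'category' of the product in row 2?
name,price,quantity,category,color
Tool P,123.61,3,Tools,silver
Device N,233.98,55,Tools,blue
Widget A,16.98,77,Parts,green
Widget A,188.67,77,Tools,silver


Query: Row 2 ('Device N'), column 'category'
Value: Tools

Tools


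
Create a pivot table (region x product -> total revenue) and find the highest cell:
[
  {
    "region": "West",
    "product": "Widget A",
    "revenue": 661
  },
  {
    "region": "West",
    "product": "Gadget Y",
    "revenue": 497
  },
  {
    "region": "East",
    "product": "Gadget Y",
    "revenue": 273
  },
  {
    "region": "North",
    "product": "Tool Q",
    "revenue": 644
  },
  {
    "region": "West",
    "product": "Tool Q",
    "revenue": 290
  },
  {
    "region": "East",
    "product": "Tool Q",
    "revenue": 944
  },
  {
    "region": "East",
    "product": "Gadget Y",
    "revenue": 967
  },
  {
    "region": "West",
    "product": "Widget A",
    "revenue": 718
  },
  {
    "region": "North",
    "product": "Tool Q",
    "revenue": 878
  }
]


Pivot: region (rows) x product (columns) -> total revenue

     Gadget Y      Tool Q        Widget A    
East          1240           944             0  
North            0          1522             0  
West           497           290          1379  

Highest: North / Tool Q = $1522

North / Tool Q = $1522


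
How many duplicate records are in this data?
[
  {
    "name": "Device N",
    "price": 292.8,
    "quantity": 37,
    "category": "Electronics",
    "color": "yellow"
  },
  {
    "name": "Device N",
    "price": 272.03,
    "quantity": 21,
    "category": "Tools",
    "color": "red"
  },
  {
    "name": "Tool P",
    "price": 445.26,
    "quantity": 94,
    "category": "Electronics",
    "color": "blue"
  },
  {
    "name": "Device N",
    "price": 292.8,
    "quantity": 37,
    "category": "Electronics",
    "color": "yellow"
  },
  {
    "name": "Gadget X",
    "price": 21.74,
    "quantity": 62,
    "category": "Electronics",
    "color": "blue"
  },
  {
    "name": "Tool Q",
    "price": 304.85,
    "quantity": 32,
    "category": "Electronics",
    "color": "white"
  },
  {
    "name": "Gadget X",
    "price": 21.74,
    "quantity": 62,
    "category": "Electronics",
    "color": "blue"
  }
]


Checking 7 records for duplicates:

  Row 1: Device N ($292.8, qty 37)
  Row 2: Device N ($272.03, qty 21)
  Row 3: Tool P ($445.26, qty 94)
  Row 4: Device N ($292.8, qty 37) <-- DUPLICATE
  Row 5: Gadget X ($21.74, qty 62)
  Row 6: Tool Q ($304.85, qty 32)
  Row 7: Gadget X ($21.74, qty 62) <-- DUPLICATE

Duplicates found: 2
Unique records: 5

2 duplicates, 5 unique


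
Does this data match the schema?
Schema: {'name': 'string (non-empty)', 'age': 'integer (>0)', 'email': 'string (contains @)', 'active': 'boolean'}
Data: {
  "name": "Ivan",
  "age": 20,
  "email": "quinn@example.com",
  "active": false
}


Validating each field against schema:
  name: OK (non-empty string)
  age: OK (positive integer)
  email: OK (string with @)
  active: OK (boolean)

Result: VALID

VALID


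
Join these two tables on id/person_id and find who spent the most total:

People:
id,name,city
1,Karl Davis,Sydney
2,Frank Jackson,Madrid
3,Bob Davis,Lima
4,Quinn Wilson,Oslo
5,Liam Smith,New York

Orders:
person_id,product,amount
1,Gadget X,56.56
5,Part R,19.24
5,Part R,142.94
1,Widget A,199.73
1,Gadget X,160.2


Join on: people.id = orders.person_id

Joined rows:
  Karl Davis (Sydney) bought Gadget X for $56.56
  Liam Smith (New York) bought Part R for $19.24
  Liam Smith (New York) bought Part R for $142.94
  Karl Davis (Sydney) bought Widget A for $199.73
  Karl Davis (Sydney) bought Gadget X for $160.2

Total per person:
  Karl Davis: $416.49
  Liam Smith: $162.18

Top spender: Karl Davis ($416.49)

Karl Davis ($416.49)


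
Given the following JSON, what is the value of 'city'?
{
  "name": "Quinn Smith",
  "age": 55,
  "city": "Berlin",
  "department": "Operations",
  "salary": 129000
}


Looking up field 'city'
Value: Berlin

Berlin


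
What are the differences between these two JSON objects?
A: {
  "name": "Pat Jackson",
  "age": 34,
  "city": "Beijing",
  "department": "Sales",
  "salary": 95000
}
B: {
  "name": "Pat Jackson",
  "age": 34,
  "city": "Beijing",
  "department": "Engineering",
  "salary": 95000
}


Comparing each field (in key order):
  name: same
  age: same
  city: same
  department: DIFFERENT
  salary: same
Differences:
  department: Sales -> Engineering

1 field(s) changed

1 change: department


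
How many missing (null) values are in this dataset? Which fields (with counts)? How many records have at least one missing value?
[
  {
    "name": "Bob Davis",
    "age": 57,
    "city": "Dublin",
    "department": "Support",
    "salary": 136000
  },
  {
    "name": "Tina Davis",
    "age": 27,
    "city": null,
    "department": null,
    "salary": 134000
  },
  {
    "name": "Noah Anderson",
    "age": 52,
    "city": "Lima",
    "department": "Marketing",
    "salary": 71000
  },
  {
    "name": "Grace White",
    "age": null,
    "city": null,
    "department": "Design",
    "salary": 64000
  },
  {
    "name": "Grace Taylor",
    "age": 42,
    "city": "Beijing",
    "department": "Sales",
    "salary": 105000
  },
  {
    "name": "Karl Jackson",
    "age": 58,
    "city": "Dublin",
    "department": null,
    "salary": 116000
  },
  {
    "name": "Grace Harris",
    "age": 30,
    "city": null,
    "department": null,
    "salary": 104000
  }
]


Checking for missing (null) values in 7 records:

  Bob Davis: complete
  Tina Davis: city, department
  Noah Anderson: complete
  Grace White: age, city
  Grace Taylor: complete
  Karl Jackson: department
  Grace Harris: city, department

Per field:
  name: 0 missing
  age: 1 missing
  city: 3 missing
  department: 3 missing
  salary: 0 missing

Total missing values: 7
Records with any missing: 4

7 missing values (age: 1, city: 3, department: 3); 4 incomplete records


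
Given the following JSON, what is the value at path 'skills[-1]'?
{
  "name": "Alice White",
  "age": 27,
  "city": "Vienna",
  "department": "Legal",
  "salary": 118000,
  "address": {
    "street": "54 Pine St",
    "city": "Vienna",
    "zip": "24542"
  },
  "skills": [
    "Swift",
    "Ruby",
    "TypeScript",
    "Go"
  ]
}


Query: skills[-1]
Path: skills -> last element
Value: Go

Go


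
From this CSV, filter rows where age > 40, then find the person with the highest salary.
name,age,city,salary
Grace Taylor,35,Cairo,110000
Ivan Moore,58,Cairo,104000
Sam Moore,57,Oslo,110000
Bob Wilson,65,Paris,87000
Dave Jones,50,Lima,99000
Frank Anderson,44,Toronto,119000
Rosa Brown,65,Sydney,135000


Filter: age > 40
Sort by: salary (descending)

Filtered records (6):
  Rosa Brown, age 65, salary $135000
  Frank Anderson, age 44, salary $119000
  Sam Moore, age 57, salary $110000
  Ivan Moore, age 58, salary $104000
  Dave Jones, age 50, salary $99000
  Bob Wilson, age 65, salary $87000

Highest salary: Rosa Brown ($135000)

Rosa Brown
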